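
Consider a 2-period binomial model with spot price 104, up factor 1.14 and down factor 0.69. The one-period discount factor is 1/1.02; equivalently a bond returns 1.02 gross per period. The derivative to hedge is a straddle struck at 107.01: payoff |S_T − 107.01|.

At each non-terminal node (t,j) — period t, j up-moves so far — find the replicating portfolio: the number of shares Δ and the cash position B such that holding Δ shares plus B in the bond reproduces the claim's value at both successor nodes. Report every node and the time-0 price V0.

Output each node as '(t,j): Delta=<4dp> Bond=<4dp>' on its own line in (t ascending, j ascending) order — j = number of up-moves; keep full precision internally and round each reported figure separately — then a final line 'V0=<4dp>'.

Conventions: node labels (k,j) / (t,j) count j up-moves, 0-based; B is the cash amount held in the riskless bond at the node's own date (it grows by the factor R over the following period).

Since d<R<u, set p* = (R−d)/(u−d) = 0.7333; price each node as the discounted p*-expectation of its children.
Expiry values: V(2,0)=57.4956, V(2,1)=25.2036, V(2,2)=28.1484
(1,0): S=71.7600. Δ = (V_up−V_dn)/(S_up−S_dn) = (25.2036−57.4956)/(81.8064−49.5144) = -1.0000. V = [p*·25.2036 + (1−p*)·57.4956]/1.02 = 33.1518. B = V − Δ·S = 104.9118.
(1,1): S=118.5600. Δ = (V_up−V_dn)/(S_up−S_dn) = (28.1484−25.2036)/(135.1584−81.8064) = 0.0552. V = [p*·28.1484 + (1−p*)·25.2036]/1.02 = 26.8266. B = V − Δ·S = 20.2826.
(0,0): S=104.0000. Δ = (V_up−V_dn)/(S_up−S_dn) = (26.8266−33.1518)/(118.5600−71.7600) = -0.1352. V = [p*·26.8266 + (1−p*)·33.1518]/1.02 = 27.9542. B = V − Δ·S = 42.0102.
Verification: the root portfolio costs Δ(0,0)·S0 + B(0,0) = 27.9542, matching V0.

(0,0): Delta=-0.1352 Bond=42.0102
(1,0): Delta=-1.0000 Bond=104.9118
(1,1): Delta=0.0552 Bond=20.2826
V0=27.9542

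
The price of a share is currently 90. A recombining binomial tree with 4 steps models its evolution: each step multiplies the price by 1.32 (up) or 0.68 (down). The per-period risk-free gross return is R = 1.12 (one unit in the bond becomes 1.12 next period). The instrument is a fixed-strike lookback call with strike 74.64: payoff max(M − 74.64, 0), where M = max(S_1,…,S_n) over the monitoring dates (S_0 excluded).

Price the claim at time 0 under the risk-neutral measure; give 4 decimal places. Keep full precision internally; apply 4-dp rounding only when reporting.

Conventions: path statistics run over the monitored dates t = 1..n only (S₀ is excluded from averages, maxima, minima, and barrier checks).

Risk-neutral up-probability p* = (R−d)/(u−d) = (1.12−0.68)/(1.32−0.68) = 0.6875; the claim prices as the p*-weighted sum of path payoffs discounted by R^4.
Enumerate all 2^4 = 16 price paths (U = up ×1.32, D = down ×0.68); each path with k up-moves has probability p*^k·(1−p*)^(4−k).
DDDD: M=61.2000, payoff=0.0000, prob=0.009537
UDDD: M=118.8000, payoff=44.1600, prob=0.020981
DUDD: M=80.7840, payoff=6.1440, prob=0.020981
UUDD: M=156.8160, payoff=82.1760, prob=0.046158
DDUD: M=61.2000, payoff=0.0000, prob=0.020981
UDUD: M=118.8000, payoff=44.1600, prob=0.046158
DUUD: M=106.6349, payoff=31.9949, prob=0.046158
UUUD: M=206.9971, payoff=132.3571, prob=0.101547
DDDU: M=61.2000, payoff=0.0000, prob=0.020981
UDDU: M=118.8000, payoff=44.1600, prob=0.046158
DUDU: M=80.7840, payoff=6.1440, prob=0.046158
UUDU: M=156.8160, payoff=82.1760, prob=0.101547
DDUU: M=72.5117, payoff=0.0000, prob=0.046158
UDUU: M=140.7580, payoff=66.1180, prob=0.101547
DUUU: M=140.7580, payoff=66.1180, prob=0.101547
UUUU: M=273.2362, payoff=198.5962, prob=0.223404
Price = Σ prob·payoff / R^4 = 90.266182 / 1.573519 = 57.3658

price = 57.3658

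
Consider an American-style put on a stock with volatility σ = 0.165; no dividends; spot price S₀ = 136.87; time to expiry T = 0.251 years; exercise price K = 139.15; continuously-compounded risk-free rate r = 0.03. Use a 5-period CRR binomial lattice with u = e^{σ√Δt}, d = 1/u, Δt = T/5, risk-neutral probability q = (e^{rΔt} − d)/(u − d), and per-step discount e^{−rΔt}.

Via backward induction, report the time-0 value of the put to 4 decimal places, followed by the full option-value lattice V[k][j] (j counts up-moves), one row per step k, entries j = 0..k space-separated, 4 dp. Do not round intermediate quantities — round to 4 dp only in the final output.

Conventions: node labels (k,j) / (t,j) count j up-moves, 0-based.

price = 5.3967
tree:
5.3967
8.2431 2.6903
12.0461 4.6302 0.8429
16.6483 7.6800 1.7269 0.0000
21.0943 12.0348 3.5377 0.0000 0.0000
25.3790 16.6483 7.2475 0.0000 0.0000 0.0000

Δt=0.05020  u=1.03766  d=0.96371  q=0.51114  discount=0.99850
step 5 (expiry): payoffs max(K−S,0) = 25.3790 16.6483 7.2475 0.0000 0.0000 0.0000
k=4: (k=4,j=0): S=118.0557, K−S=21.0943, hold=20.8849 ⇒ V=21.0943 exercise | (k=4,j=1): S=127.1152, K−S=12.0348, hold=11.8254 ⇒ V=12.0348 exercise | (k=4,j=2): S=136.8700, K−S=2.2800, hold=3.5377 ⇒ V=3.5377 continue | (k=4,j=3): S=147.3734, K−S=0.0000, hold=0.0000 ⇒ V=0.0000 continue | (k=4,j=4): S=158.6827, K−S=0.0000, hold=0.0000 ⇒ V=0.0000 continue
k=3: (k=3,j=0): S=122.5017, K−S=16.6483, hold=16.4389 ⇒ V=16.6483 exercise | (k=3,j=1): S=131.9025, K−S=7.2475, hold=7.6800 ⇒ V=7.6800 continue | (k=3,j=2): S=142.0246, K−S=0.0000, hold=1.7269 ⇒ V=1.7269 continue | (k=3,j=3): S=152.9235, K−S=0.0000, hold=0.0000 ⇒ V=0.0000 continue
k=2: (k=2,j=0): S=127.1152, K−S=12.0348, hold=12.0461 ⇒ V=12.0461 continue | (k=2,j=1): S=136.8700, K−S=2.2800, hold=4.6302 ⇒ V=4.6302 continue | (k=2,j=2): S=147.3734, K−S=0.0000, hold=0.8429 ⇒ V=0.8429 continue
k=1: (k=1,j=0): S=131.9025, K−S=7.2475, hold=8.2431 ⇒ V=8.2431 continue | (k=1,j=1): S=142.0246, K−S=0.0000, hold=2.6903 ⇒ V=2.6903 continue
k=0: (k=0,j=0): S=136.8700, K−S=2.2800, hold=5.3967 ⇒ V=5.3967 continue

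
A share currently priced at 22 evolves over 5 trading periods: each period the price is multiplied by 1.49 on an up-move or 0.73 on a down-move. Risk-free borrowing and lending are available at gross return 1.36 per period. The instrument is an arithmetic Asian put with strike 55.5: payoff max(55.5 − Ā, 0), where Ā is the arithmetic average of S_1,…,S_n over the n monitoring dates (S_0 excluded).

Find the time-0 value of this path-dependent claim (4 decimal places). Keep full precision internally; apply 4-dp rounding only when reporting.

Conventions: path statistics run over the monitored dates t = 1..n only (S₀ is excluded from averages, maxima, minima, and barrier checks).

price = 1.6067

Set p* = 0.8289 (from d < R < u); the path-dependent value is the discounted p*-expectation over all price paths.
Enumerate all 2^5 = 32 price paths (U = up ×1.49, D = down ×0.73); each path with k up-moves has probability p*^k·(1−p*)^(5−k).
DDDDD: Ā=9.4301, payoff=46.0699, prob=0.000146
UDDDD: Ā=19.2478, payoff=36.2522, prob=0.000710
DUDDD: Ā=15.9038, payoff=39.5962, prob=0.000710
UUDDD: Ā=32.4611, payoff=23.0389, prob=0.003439
DDUDD: Ā=13.4626, payoff=42.0374, prob=0.000710
UDUDD: Ā=27.4785, payoff=28.0215, prob=0.003439
DUUDD: Ā=24.1345, payoff=31.3655, prob=0.003439
UUUDD: Ā=49.2609, payoff=6.2391, prob=0.016666
DDDUD: Ā=11.6806, payoff=43.8194, prob=0.000710
UDDUD: Ā=23.8413, payoff=31.6587, prob=0.003439
DUDUD: Ā=20.4973, payoff=35.0027, prob=0.003439
UUDUD: Ā=41.8369, payoff=13.6631, prob=0.016666
DDUUD: Ā=18.0561, payoff=37.4439, prob=0.003439
UDUUD: Ā=36.8543, payoff=18.6457, prob=0.016666
DUUUD: Ā=33.5103, payoff=21.9897, prob=0.016666
UUUUD: Ā=68.3978, payoff=0.0000, prob=0.080768
DDDDU: Ā=10.3797, payoff=45.1203, prob=0.000710
UDDDU: Ā=21.1861, payoff=34.3139, prob=0.003439
DUDDU: Ā=17.8421, payoff=37.6579, prob=0.003439
UUDDU: Ā=36.4173, payoff=19.0827, prob=0.016666
DDUDU: Ā=15.4009, payoff=40.0991, prob=0.003439
UDUDU: Ā=31.4348, payoff=24.0652, prob=0.016666
DUUDU: Ā=28.0908, payoff=27.4092, prob=0.016666
UUUDU: Ā=57.3360, payoff=0.0000, prob=0.080768
DDDUU: Ā=13.6189, payoff=41.8811, prob=0.003439
UDDUU: Ā=27.7975, payoff=27.7025, prob=0.016666
DUDUU: Ā=24.4535, payoff=31.0465, prob=0.016666
UUDUU: Ā=49.9120, payoff=5.5880, prob=0.080768
DDUUU: Ā=22.0124, payoff=33.4876, prob=0.016666
UDUUU: Ā=44.9294, payoff=10.5706, prob=0.080768
DUUUU: Ā=41.5854, payoff=13.9146, prob=0.080768
UUUUU: Ā=84.8798, payoff=0.0000, prob=0.391413
Price = Σ prob·payoff / R^5 = 7.475528 / 4.652587 = 1.6067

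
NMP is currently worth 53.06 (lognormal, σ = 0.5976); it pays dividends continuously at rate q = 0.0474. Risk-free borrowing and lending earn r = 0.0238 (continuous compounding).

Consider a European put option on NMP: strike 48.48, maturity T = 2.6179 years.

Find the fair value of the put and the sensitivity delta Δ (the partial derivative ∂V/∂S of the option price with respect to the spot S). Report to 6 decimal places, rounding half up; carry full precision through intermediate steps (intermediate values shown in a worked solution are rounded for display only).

σ√T = 0.5976·√2.6179 = 0.966912
d₁ = (ln(S/K) + (r−q+σ²/2)T) / (σ√T) = (ln(53.06/48.48) + (0.0238−0.0474+0.5976²/2)·2.6179) / 0.966912 = (0.090272 + 0.405677) / 0.966912 = 0.512921
d₂ = d₁ − σ√T = 0.512921 − 0.966912 = -0.453992
e^{−rT} = 0.939595
e^{−qT} = 0.883302
N(−d₁) = 0.304003,  N(−d₂) = 0.675083
Put price V = K·e^{−rT}·N(−d₂) − S·e^{−qT}·N(−d₁) = 30.751080 − 14.248028 = 16.503051
Δ = −e^{−qT}·N(−d₁) = -0.268527

price = 16.503051
Δ = -0.268527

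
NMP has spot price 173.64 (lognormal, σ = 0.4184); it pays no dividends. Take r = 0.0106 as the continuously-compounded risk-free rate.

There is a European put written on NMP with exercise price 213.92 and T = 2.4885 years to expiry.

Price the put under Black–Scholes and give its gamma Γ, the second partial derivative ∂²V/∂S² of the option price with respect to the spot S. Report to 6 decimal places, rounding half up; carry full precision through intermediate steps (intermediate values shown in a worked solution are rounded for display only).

price = 68.546512
Γ = 0.003476

σ√T = 0.4184·√2.4885 = 0.660025
d₁ = (ln(S/K) + (r+σ²/2)T) / (σ√T) = (ln(173.64/213.92) + (0.0106+0.4184²/2)·2.4885) / 0.660025 = (-0.208618 + 0.244195) / 0.660025 = 0.053902
d₂ = d₁ − σ√T = 0.053902 − 0.660025 = -0.606123
e^{−rT} = 0.973967
N(−d₁) = 0.478507,  N(−d₂) = 0.727783
Put price V = K·e^{−rT}·N(−d₂) − S·N(−d₁) = 151.634390 − 83.087878 = 68.546512
φ(d₁) = (1/√(2π))·e^{−d₁²/2} = 0.398363
Γ = φ(d₁) / (S·σ·√T) = 0.003476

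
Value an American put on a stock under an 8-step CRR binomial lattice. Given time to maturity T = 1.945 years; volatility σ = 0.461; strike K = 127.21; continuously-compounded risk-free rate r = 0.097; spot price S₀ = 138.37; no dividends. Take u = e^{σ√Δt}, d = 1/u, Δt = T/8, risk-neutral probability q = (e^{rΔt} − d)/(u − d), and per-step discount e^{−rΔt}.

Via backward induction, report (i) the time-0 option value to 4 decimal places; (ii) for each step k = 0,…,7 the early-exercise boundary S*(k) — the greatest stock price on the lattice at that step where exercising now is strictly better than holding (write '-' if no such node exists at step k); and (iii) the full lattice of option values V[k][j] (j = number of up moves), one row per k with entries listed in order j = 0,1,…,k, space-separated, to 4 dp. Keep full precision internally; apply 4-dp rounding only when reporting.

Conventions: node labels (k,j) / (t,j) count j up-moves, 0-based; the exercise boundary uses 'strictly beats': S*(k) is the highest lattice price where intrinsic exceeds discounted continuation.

price = 19.1099
boundary = - - - 69.9657 55.7400 69.9657 87.8222 69.9657
tree:
19.1099
28.4179 10.5516
41.0176 16.9559 4.5381
57.2443 26.4690 8.0852 1.1446
71.4700 39.8412 14.1264 2.3226 0.0000
82.8034 57.2443 24.0381 4.7133 0.0000 0.0000
91.8324 71.4700 39.3878 9.5647 0.0000 0.0000 0.0000
99.0255 82.8034 57.2443 19.4096 0.0000 0.0000 0.0000 0.0000
104.7561 91.8324 71.4700 39.3878 0.0000 0.0000 0.0000 0.0000 0.0000

params: Δt=0.24313 u=1.25522 d=0.79667 q=0.49546 e^(-rΔt)=0.97669
t_8 payoffs: 104.7561 91.8324 71.4700 39.3878 0.0000 0.0000 0.0000 0.0000 0.0000
t_7: node(7,0) S=28.1845 payoff=99.0255 vs cont=96.0606 → 99.0255 [stop]  node(7,1) S=44.4066 payoff=82.8034 vs cont=79.8385 → 82.8034 [stop]  node(7,2) S=69.9657 payoff=57.2443 vs cont=54.2794 → 57.2443 [stop]  node(7,3) S=110.2359 payoff=16.9741 vs cont=19.4096 → 19.4096 [wait]  node(7,4) S=173.6844 payoff=0.0000 vs cont=0.0000 → 0.0000 [wait]  node(7,5) S=273.6519 payoff=0.0000 vs cont=0.0000 → 0.0000 [wait]  node(7,6) S=431.1577 payoff=0.0000 vs cont=0.0000 → 0.0000 [wait]  node(7,7) S=679.3191 payoff=0.0000 vs cont=0.0000 → 0.0000 [wait]  ⇒ S*(7)=69.9657
t_6: node(6,0) S=35.3776 payoff=91.8324 vs cont=88.8674 → 91.8324 [stop]  node(6,1) S=55.7400 payoff=71.4700 vs cont=68.5051 → 71.4700 [stop]  node(6,2) S=87.8222 payoff=39.3878 vs cont=37.6015 → 39.3878 [stop]  node(6,3) S=138.3700 payoff=0.0000 vs cont=9.5647 → 9.5647 [wait]  node(6,4) S=218.0116 payoff=0.0000 vs cont=0.0000 → 0.0000 [wait]  node(6,5) S=343.4925 payoff=0.0000 vs cont=0.0000 → 0.0000 [wait]  node(6,6) S=541.1965 payoff=0.0000 vs cont=0.0000 → 0.0000 [wait]  ⇒ S*(6)=87.8222
t_5: node(5,0) S=44.4066 payoff=82.8034 vs cont=79.8385 → 82.8034 [stop]  node(5,1) S=69.9657 payoff=57.2443 vs cont=54.2794 → 57.2443 [stop]  node(5,2) S=110.2359 payoff=16.9741 vs cont=24.0381 → 24.0381 [wait]  node(5,3) S=173.6844 payoff=0.0000 vs cont=4.7133 → 4.7133 [wait]  node(5,4) S=273.6519 payoff=0.0000 vs cont=0.0000 → 0.0000 [wait]  node(5,5) S=431.1577 payoff=0.0000 vs cont=0.0000 → 0.0000 [wait]  ⇒ S*(5)=69.9657
t_4: node(4,0) S=55.7400 payoff=71.4700 vs cont=68.5051 → 71.4700 [stop]  node(4,1) S=87.8222 payoff=39.3878 vs cont=39.8412 → 39.8412 [wait]  node(4,2) S=138.3700 payoff=0.0000 vs cont=14.1264 → 14.1264 [wait]  node(4,3) S=218.0116 payoff=0.0000 vs cont=2.3226 → 2.3226 [wait]  node(4,4) S=343.4925 payoff=0.0000 vs cont=0.0000 → 0.0000 [wait]  ⇒ S*(4)=55.7400
t_3: node(3,0) S=69.9657 payoff=57.2443 vs cont=54.4988 → 57.2443 [stop]  node(3,1) S=110.2359 payoff=16.9741 vs cont=26.4690 → 26.4690 [wait]  node(3,2) S=173.6844 payoff=0.0000 vs cont=8.0852 → 8.0852 [wait]  node(3,3) S=273.6519 payoff=0.0000 vs cont=1.1446 → 1.1446 [wait]  ⇒ S*(3)=69.9657
t_2: node(2,0) S=87.8222 payoff=39.3878 vs cont=41.0176 → 41.0176 [wait]  node(2,1) S=138.3700 payoff=0.0000 vs cont=16.9559 → 16.9559 [wait]  node(2,2) S=218.0116 payoff=0.0000 vs cont=4.5381 → 4.5381 [wait]  ⇒ S*(2)=-
t_1: node(1,0) S=110.2359 payoff=16.9741 vs cont=28.4179 → 28.4179 [wait]  node(1,1) S=173.6844 payoff=0.0000 vs cont=10.5516 → 10.5516 [wait]  ⇒ S*(1)=-
t_0: node(0,0) S=138.3700 payoff=0.0000 vs cont=19.1099 → 19.1099 [wait]  ⇒ S*(0)=-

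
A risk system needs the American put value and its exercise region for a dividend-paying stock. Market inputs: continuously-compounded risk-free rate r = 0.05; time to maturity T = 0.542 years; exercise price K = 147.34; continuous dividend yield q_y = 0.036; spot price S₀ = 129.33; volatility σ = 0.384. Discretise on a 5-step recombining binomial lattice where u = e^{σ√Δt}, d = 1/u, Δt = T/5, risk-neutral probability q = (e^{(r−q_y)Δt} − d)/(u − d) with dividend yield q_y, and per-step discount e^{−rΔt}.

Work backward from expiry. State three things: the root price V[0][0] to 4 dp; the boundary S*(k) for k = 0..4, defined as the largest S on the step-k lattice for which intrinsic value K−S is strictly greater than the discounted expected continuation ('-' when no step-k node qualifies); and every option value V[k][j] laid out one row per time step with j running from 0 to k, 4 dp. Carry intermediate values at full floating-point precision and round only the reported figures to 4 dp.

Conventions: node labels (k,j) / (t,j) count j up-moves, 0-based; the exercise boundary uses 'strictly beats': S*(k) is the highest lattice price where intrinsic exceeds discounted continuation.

price = 24.7758
boundary = - - 100.4349 113.9704 129.3300
tree:
24.7758
34.8778 13.8685
46.9051 21.9533 5.0709
58.8331 33.3696 9.5576 0.1586
69.3444 46.9051 18.0100 0.3034 0.0000
78.6074 58.8331 33.3696 0.5804 0.0000 0.0000

params: Δt=0.10840 u=1.13477 d=0.88124 q=0.47443 e^(-rΔt)=0.99459
t_5 payoffs: 78.6074 58.8331 33.3696 0.5804 0.0000 0.0000
t_4: node(4,0) S=77.9956 payoff=69.3444 vs cont=68.8518 → 69.3444 [stop]  node(4,1) S=100.4349 payoff=46.9051 vs cont=46.4998 → 46.9051 [stop]  node(4,2) S=129.3300 payoff=18.0100 vs cont=17.7173 → 18.0100 [stop]  node(4,3) S=166.5382 payoff=0.0000 vs cont=0.3034 → 0.3034 [wait]  node(4,4) S=214.4512 payoff=0.0000 vs cont=0.0000 → 0.0000 [wait]  ⇒ S*(4)=129.3300
t_3: node(3,0) S=88.5069 payoff=58.8331 vs cont=58.3814 → 58.8331 [stop]  node(3,1) S=113.9704 payoff=33.3696 vs cont=33.0171 → 33.3696 [stop]  node(3,2) S=146.7596 payoff=0.5804 vs cont=9.5576 → 9.5576 [wait]  node(3,3) S=188.9823 payoff=0.0000 vs cont=0.1586 → 0.1586 [wait]  ⇒ S*(3)=113.9704
t_2: node(2,0) S=100.4349 payoff=46.9051 vs cont=46.4998 → 46.9051 [stop]  node(2,1) S=129.3300 payoff=18.0100 vs cont=21.9533 → 21.9533 [wait]  node(2,2) S=166.5382 payoff=0.0000 vs cont=5.0709 → 5.0709 [wait]  ⇒ S*(2)=100.4349
t_1: node(1,0) S=113.9704 payoff=33.3696 vs cont=34.8778 → 34.8778 [wait]  node(1,1) S=146.7596 payoff=0.5804 vs cont=13.8685 → 13.8685 [wait]  ⇒ S*(1)=-
t_0: node(0,0) S=129.3300 payoff=18.0100 vs cont=24.7758 → 24.7758 [wait]  ⇒ S*(0)=-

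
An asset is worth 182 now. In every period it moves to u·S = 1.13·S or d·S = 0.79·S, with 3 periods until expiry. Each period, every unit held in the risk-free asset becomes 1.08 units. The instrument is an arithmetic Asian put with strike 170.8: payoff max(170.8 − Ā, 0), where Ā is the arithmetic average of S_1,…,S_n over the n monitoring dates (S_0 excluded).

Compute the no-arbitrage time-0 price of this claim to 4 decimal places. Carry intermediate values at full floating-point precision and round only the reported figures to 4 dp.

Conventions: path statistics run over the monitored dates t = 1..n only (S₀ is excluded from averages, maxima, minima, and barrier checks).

price = 1.8534

Under the martingale measure an up-move has probability p* = 0.8529; value the claim as the probability-weighted average of per-path payoffs, discounted 3 periods at R = 1.08.
Enumerate all 2^3 = 8 price paths (U = up ×1.13, D = down ×0.79); each path with k up-moves has probability p*^k·(1−p*)^(3−k).
DDD: Ā=115.6998, payoff=55.1002, prob=0.003180
UDD: Ā=165.4946, payoff=5.3054, prob=0.018446
DUD: Ā=144.8679, payoff=25.9321, prob=0.018446
UUD: Ā=207.2162, payoff=0.0000, prob=0.106987
DDU: Ā=128.5729, payoff=42.2271, prob=0.018446
UDU: Ā=183.9080, payoff=0.0000, prob=0.106987
DUU: Ā=163.2814, payoff=7.5186, prob=0.106987
UUU: Ā=233.5544, payoff=0.0000, prob=0.620522
Price = Σ prob·payoff / R^3 = 2.334756 / 1.259712 = 1.8534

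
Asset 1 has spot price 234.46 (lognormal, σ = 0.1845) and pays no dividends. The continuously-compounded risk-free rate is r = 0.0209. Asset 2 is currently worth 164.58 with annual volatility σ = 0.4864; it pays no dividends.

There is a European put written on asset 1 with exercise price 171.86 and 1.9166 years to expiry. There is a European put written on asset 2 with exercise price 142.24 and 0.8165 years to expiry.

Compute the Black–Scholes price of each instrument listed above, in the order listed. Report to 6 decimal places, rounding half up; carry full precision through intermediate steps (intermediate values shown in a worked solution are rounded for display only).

[asset 1 put K=171.86]
σ√T = 0.1845·√1.9166 = 0.255424
d₁ = (ln(S/K) + (r+σ²/2)T) / (σ√T) = (ln(234.46/171.86) + (0.0209+0.1845²/2)·1.9166) / 0.255424 = (0.310605 + 0.072678) / 0.255424 = 1.500572
d₂ = d₁ − σ√T = 1.500572 − 0.255424 = 1.245148
e^{−rT} = 0.960735
N(−d₁) = 0.066733,  N(−d₂) = 0.106539
price = K·e^{−rT}·N(−d₂) − S·N(−d₁) = 17.590801 − 15.646248 = 1.944553
[asset 2 put K=142.24]
σ√T = 0.4864·√0.8165 = 0.439513
d₁ = (ln(S/K) + (r+σ²/2)T) / (σ√T) = (ln(164.58/142.24) + (0.0209+0.4864²/2)·0.8165) / 0.439513 = (0.145881 + 0.113651) / 0.439513 = 0.590498
d₂ = d₁ − σ√T = 0.590498 − 0.439513 = 0.150985
e^{−rT} = 0.983080
N(−d₁) = 0.277428,  N(−d₂) = 0.439994
price = K·e^{−rT}·N(−d₂) − S·N(−d₁) = 61.525754 − 45.659149 = 15.866605

price(asset 1 put K=171.86) = 1.944553
price(asset 2 put K=142.24) = 15.866605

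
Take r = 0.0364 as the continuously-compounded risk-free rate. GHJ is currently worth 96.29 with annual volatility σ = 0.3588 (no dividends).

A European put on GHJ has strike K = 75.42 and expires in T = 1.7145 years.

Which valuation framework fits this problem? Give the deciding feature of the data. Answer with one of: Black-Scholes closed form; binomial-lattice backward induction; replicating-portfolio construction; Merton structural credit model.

framework: Black-Scholes closed form

Key observation: with GHJ following a GBM at constant σ and r, the European put struck at 75.42 prices in closed form — nothing here needs a stepwise model or a balance sheet.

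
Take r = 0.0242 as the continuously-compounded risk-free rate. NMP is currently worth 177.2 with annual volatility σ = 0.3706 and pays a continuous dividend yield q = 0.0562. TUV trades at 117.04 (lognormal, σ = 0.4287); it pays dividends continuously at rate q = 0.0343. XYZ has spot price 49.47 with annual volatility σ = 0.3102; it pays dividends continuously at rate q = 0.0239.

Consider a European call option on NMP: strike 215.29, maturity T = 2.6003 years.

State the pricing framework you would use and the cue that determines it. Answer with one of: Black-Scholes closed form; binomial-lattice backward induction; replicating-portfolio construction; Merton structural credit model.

Key observation: with NMP following a GBM at constant σ and r, the European call struck at 215.29 prices in closed form — nothing here needs a stepwise model or a balance sheet.

framework: Black-Scholes closed form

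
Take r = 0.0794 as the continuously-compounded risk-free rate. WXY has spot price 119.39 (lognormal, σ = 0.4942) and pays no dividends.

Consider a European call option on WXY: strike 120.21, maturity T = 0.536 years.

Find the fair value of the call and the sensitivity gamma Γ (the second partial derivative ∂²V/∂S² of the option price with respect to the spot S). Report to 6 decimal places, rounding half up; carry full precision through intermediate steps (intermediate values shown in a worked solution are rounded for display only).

σ√T = 0.4942·√0.536 = 0.361814
d₁ = (ln(S/K) + (r+σ²/2)T) / (σ√T) = (ln(119.39/120.21) + (0.0794+0.4942²/2)·0.536) / 0.361814 = (-0.006845 + 0.108013) / 0.361814 = 0.279614
d₂ = d₁ − σ√T = 0.279614 − 0.361814 = -0.082200
e^{−rT} = 0.958334
N(d₁) = 0.610113,  N(d₂) = 0.467244
Call price V = S·N(d₁) − K·e^{−rT}·N(d₂) = 72.841416 − 53.827154 = 19.014263
φ(d₁) = (1/√(2π))·e^{−d₁²/2} = 0.383648
Γ = φ(d₁) / (S·σ·√T) = 0.008881

price = 19.014263
Γ = 0.008881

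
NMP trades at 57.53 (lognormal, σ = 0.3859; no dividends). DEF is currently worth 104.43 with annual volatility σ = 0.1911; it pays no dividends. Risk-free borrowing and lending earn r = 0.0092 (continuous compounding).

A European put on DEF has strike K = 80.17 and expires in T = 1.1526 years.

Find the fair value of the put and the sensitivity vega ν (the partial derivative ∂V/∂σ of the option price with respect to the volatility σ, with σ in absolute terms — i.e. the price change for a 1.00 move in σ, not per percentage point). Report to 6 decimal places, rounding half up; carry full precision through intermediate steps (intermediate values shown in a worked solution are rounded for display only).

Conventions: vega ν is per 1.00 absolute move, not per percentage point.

σ√T = 0.1911·√1.1526 = 0.205163
d₁ = (ln(S/K) + (r+σ²/2)T) / (σ√T) = (ln(104.43/80.17) + (0.0092+0.1911²/2)·1.1526) / 0.205163 = (0.264368 + 0.031650) / 0.205163 = 1.442838
d₂ = d₁ − σ√T = 1.442838 − 0.205163 = 1.237674
e^{−rT} = 0.989452
N(−d₁) = 0.074533,  N(−d₂) = 0.107918
Put price V = K·e^{−rT}·N(−d₂) − S·N(−d₁) = 8.560563 − 7.783492 = 0.777071
φ(d₁) = (1/√(2π))·e^{−d₁²/2} = 0.140883
ν = S·φ(d₁)·√T = 15.795078

price = 0.777071
ν = 15.795078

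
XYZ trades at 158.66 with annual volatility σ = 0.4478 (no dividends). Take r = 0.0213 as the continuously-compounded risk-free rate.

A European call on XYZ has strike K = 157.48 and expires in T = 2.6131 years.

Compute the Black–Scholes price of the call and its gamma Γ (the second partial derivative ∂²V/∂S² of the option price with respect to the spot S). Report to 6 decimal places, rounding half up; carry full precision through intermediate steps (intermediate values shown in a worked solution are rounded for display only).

price = 48.476820
Γ = 0.003140

σ√T = 0.4478·√2.6131 = 0.723873
d₁ = (ln(S/K) + (r+σ²/2)T) / (σ√T) = (ln(158.66/157.48) + (0.0213+0.4478²/2)·2.6131) / 0.723873 = (0.007465 + 0.317655) / 0.723873 = 0.449140
d₂ = d₁ − σ√T = 0.449140 − 0.723873 = -0.274733
e^{−rT} = 0.945862
N(d₁) = 0.673335,  N(d₂) = 0.391761
Call price V = S·N(d₁) − K·e^{−rT}·N(d₂) = 106.831257 − 58.354437 = 48.476820
φ(d₁) = (1/√(2π))·e^{−d₁²/2} = 0.360666
Γ = φ(d₁) / (S·σ·√T) = 0.003140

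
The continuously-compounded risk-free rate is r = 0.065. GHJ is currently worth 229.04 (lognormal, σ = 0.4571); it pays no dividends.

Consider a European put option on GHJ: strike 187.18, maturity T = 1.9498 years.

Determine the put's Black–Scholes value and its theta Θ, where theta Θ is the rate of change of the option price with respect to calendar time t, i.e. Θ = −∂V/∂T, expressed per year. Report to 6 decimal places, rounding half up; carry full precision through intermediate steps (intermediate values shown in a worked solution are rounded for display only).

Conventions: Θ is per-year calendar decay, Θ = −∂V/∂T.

σ√T = 0.4571·√1.9498 = 0.638273
d₁ = (ln(S/K) + (r+σ²/2)T) / (σ√T) = (ln(229.04/187.18) + (0.065+0.4571²/2)·1.9498) / 0.638273 = (0.201826 + 0.330433) / 0.638273 = 0.833905
d₂ = d₁ − σ√T = 0.833905 − 0.638273 = 0.195633
e^{−rT} = 0.880965
N(−d₁) = 0.202167,  N(−d₂) = 0.422449
Put price V = K·e^{−rT}·N(−d₂) − S·N(−d₁) = 69.661436 − 46.304372 = 23.357064
φ(d₁) = (1/√(2π))·e^{−d₁²/2} = 0.281777
Θ = −S·φ(d₁)·σ/(2√T) + r·K·e^{−rT}·N(−d₂) = −10.563403 + 4.527993 = -6.035409

price = 23.357064
Θ = -6.035409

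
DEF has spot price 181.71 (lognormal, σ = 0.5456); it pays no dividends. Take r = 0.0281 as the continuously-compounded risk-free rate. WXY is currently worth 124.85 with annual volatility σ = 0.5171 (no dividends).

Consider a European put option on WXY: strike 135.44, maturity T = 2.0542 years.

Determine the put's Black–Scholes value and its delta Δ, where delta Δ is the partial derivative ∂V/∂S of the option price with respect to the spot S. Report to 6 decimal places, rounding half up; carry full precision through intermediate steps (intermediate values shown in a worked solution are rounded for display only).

σ√T = 0.5171·√2.0542 = 0.741133
d₁ = (ln(S/K) + (r+σ²/2)T) / (σ√T) = (ln(124.85/135.44) + (0.0281+0.5171²/2)·2.0542) / 0.741133 = (-0.081416 + 0.332362) / 0.741133 = 0.338598
d₂ = d₁ − σ√T = 0.338598 − 0.741133 = -0.402535
e^{−rT} = 0.943911
N(−d₁) = 0.367456,  N(−d₂) = 0.656355
Put price V = K·e^{−rT}·N(−d₂) − S·N(−d₁) = 83.910581 − 45.876916 = 38.033665
Δ = −N(−d₁) = -0.367456

price = 38.033665
Δ = -0.367456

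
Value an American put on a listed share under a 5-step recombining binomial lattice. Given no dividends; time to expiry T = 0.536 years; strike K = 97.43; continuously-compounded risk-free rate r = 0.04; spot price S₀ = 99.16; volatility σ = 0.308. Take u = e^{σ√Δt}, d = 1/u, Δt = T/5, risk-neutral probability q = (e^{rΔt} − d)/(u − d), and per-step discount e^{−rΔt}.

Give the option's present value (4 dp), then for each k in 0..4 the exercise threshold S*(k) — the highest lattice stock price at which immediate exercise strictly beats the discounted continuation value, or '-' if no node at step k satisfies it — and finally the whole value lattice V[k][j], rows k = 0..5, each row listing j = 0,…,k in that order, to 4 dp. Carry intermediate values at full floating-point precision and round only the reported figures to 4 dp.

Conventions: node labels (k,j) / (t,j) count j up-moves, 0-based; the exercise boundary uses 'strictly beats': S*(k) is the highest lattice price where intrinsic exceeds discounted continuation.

Δt=0.10720  u=1.10610  d=0.90407  q=0.49608  discount=0.99572
step 5 (expiry): payoffs max(K−S,0) = 37.5396 24.1561 7.7820 0.0000 0.0000 0.0000
step 4: (k=4,j=0): S=66.2450, K−S=31.1850, hold=30.7681 ⇒ V=31.1850 exercise | (k=4,j=1): S=81.0485, K−S=16.3815, hold=15.9646 ⇒ V=16.3815 exercise | (k=4,j=2): S=99.1600, K−S=0.0000, hold=3.9047 ⇒ V=3.9047 continue | (k=4,j=3): S=121.3188, K−S=0.0000, hold=0.0000 ⇒ V=0.0000 continue | (k=4,j=4): S=148.4293, K−S=0.0000, hold=0.0000 ⇒ V=0.0000 continue  boundary S*=81.0485
step 3: (k=3,j=0): S=73.2739, K−S=24.1561, hold=23.7392 ⇒ V=24.1561 exercise | (k=3,j=1): S=89.6480, K−S=7.7820, hold=10.1484 ⇒ V=10.1484 continue | (k=3,j=2): S=109.6812, K−S=0.0000, hold=1.9592 ⇒ V=1.9592 continue | (k=3,j=3): S=134.1912, K−S=0.0000, hold=0.0000 ⇒ V=0.0000 continue  boundary S*=73.2739
step 2: (k=2,j=0): S=81.0485, K−S=16.3815, hold=17.1335 ⇒ V=17.1335 continue | (k=2,j=1): S=99.1600, K−S=0.0000, hold=6.0599 ⇒ V=6.0599 continue | (k=2,j=2): S=121.3188, K−S=0.0000, hold=0.9831 ⇒ V=0.9831 continue  boundary S*=-
step 1: (k=1,j=0): S=89.6480, K−S=7.7820, hold=11.5903 ⇒ V=11.5903 continue | (k=1,j=1): S=109.6812, K−S=0.0000, hold=3.5262 ⇒ V=3.5262 continue  boundary S*=-
step 0: (k=0,j=0): S=99.1600, K−S=0.0000, hold=7.5574 ⇒ V=7.5574 continue  boundary S*=-

price = 7.5574
boundary = - - - 73.2739 81.0485
tree:
7.5574
11.5903 3.5262
17.1335 6.0599 0.9831
24.1561 10.1484 1.9592 0.0000
31.1850 16.3815 3.9047 0.0000 0.0000
37.5396 24.1561 7.7820 0.0000 0.0000 0.0000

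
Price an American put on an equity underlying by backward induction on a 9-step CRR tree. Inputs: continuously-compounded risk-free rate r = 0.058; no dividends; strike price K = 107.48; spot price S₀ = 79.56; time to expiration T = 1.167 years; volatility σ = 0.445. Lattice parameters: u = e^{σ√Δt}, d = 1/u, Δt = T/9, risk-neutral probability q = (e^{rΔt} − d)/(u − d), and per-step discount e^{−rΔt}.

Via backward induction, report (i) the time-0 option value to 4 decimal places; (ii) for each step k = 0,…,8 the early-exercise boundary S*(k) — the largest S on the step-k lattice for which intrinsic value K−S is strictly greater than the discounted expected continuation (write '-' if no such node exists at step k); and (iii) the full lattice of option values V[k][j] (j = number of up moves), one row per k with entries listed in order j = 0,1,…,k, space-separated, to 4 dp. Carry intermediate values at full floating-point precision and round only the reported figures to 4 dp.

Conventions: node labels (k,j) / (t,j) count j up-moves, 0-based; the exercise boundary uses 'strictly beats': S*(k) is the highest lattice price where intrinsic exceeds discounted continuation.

Δt=0.12967  u=1.17379  d=0.85194  q=0.48348  discount=0.99251
step 9 (expiry): payoffs max(K−S,0) = 88.6709 81.5650 71.7745 58.2852 39.6998 14.0930 0.0000 0.0000 0.0000 0.0000
step 8: (k=8,j=0): S=22.0780, K−S=85.4020, hold=84.5967 ⇒ V=85.4020 exercise | (k=8,j=1): S=30.4189, K−S=77.0611, hold=76.2558 ⇒ V=77.0611 exercise | (k=8,j=2): S=41.9109, K−S=65.5691, hold=64.7638 ⇒ V=65.5691 exercise | (k=8,j=3): S=57.7446, K−S=49.7354, hold=48.9302 ⇒ V=49.7354 exercise | (k=8,j=4): S=79.5600, K−S=27.9200, hold=27.1147 ⇒ V=27.9200 exercise | (k=8,j=5): S=109.6172, K−S=0.0000, hold=7.2248 ⇒ V=7.2248 continue | (k=8,j=6): S=151.0297, K−S=0.0000, hold=0.0000 ⇒ V=0.0000 continue | (k=8,j=7): S=208.0875, K−S=0.0000, hold=0.0000 ⇒ V=0.0000 continue | (k=8,j=8): S=286.7013, K−S=0.0000, hold=0.0000 ⇒ V=0.0000 continue  boundary S*=79.5600
step 7: (k=7,j=0): S=25.9150, K−S=81.5650, hold=80.7597 ⇒ V=81.5650 exercise | (k=7,j=1): S=35.7055, K−S=71.7745, hold=70.9692 ⇒ V=71.7745 exercise | (k=7,j=2): S=49.1948, K−S=58.2852, hold=57.4799 ⇒ V=58.2852 exercise | (k=7,j=3): S=67.7802, K−S=39.6998, hold=38.8945 ⇒ V=39.6998 exercise | (k=7,j=4): S=93.3870, K−S=14.0930, hold=17.7800 ⇒ V=17.7800 continue | (k=7,j=5): S=128.6679, K−S=0.0000, hold=3.7038 ⇒ V=3.7038 continue | (k=7,j=6): S=177.2777, K−S=0.0000, hold=0.0000 ⇒ V=0.0000 continue | (k=7,j=7): S=244.2518, K−S=0.0000, hold=0.0000 ⇒ V=0.0000 continue  boundary S*=67.7802
step 6: (k=6,j=0): S=30.4189, K−S=77.0611, hold=76.2558 ⇒ V=77.0611 exercise | (k=6,j=1): S=41.9109, K−S=65.5691, hold=64.7638 ⇒ V=65.5691 exercise | (k=6,j=2): S=57.7446, K−S=49.7354, hold=48.9302 ⇒ V=49.7354 exercise | (k=6,j=3): S=79.5600, K−S=27.9200, hold=28.8840 ⇒ V=28.8840 continue | (k=6,j=4): S=109.6172, K−S=0.0000, hold=10.8922 ⇒ V=10.8922 continue | (k=6,j=5): S=151.0297, K−S=0.0000, hold=1.8987 ⇒ V=1.8987 continue | (k=6,j=6): S=208.0875, K−S=0.0000, hold=0.0000 ⇒ V=0.0000 continue  boundary S*=57.7446
step 5: (k=5,j=0): S=35.7055, K−S=71.7745, hold=70.9692 ⇒ V=71.7745 exercise | (k=5,j=1): S=49.1948, K−S=58.2852, hold=57.4799 ⇒ V=58.2852 exercise | (k=5,j=2): S=67.7802, K−S=39.6998, hold=39.3571 ⇒ V=39.6998 exercise | (k=5,j=3): S=93.3870, K−S=14.0930, hold=20.0341 ⇒ V=20.0341 continue | (k=5,j=4): S=128.6679, K−S=0.0000, hold=6.4950 ⇒ V=6.4950 continue | (k=5,j=5): S=177.2777, K−S=0.0000, hold=0.9734 ⇒ V=0.9734 continue  boundary S*=67.7802
step 4: (k=4,j=0): S=41.9109, K−S=65.5691, hold=64.7638 ⇒ V=65.5691 exercise | (k=4,j=1): S=57.7446, K−S=49.7354, hold=48.9302 ⇒ V=49.7354 exercise | (k=4,j=2): S=79.5600, K−S=27.9200, hold=29.9656 ⇒ V=29.9656 continue | (k=4,j=3): S=109.6172, K−S=0.0000, hold=13.3872 ⇒ V=13.3872 continue | (k=4,j=4): S=151.0297, K−S=0.0000, hold=3.7968 ⇒ V=3.7968 continue  boundary S*=57.7446
step 3: (k=3,j=0): S=49.1948, K−S=58.2852, hold=57.4799 ⇒ V=58.2852 exercise | (k=3,j=1): S=67.7802, K−S=39.6998, hold=39.8761 ⇒ V=39.8761 continue | (k=3,j=2): S=93.3870, K−S=14.0930, hold=21.7858 ⇒ V=21.7858 continue | (k=3,j=3): S=128.6679, K−S=0.0000, hold=8.6848 ⇒ V=8.6848 continue  boundary S*=49.1948
step 2: (k=2,j=0): S=57.7446, K−S=49.7354, hold=49.0148 ⇒ V=49.7354 exercise | (k=2,j=1): S=79.5600, K−S=27.9200, hold=30.8966 ⇒ V=30.8966 continue | (k=2,j=2): S=109.6172, K−S=0.0000, hold=15.3360 ⇒ V=15.3360 continue  boundary S*=57.7446
step 1: (k=1,j=0): S=67.7802, K−S=39.6998, hold=40.3228 ⇒ V=40.3228 continue | (k=1,j=1): S=93.3870, K−S=14.0930, hold=23.1982 ⇒ V=23.1982 continue  boundary S*=-
step 0: (k=0,j=0): S=79.5600, K−S=27.9200, hold=31.8033 ⇒ V=31.8033 continue  boundary S*=-

price = 31.8033
boundary = - - 57.7446 49.1948 57.7446 67.7802 57.7446 67.7802 79.5600
tree:
31.8033
40.3228 23.1982
49.7354 30.8966 15.3360
58.2852 39.8761 21.7858 8.6848
65.5691 49.7354 29.9656 13.3872 3.7968
71.7745 58.2852 39.6998 20.0341 6.4950 0.9734
77.0611 65.5691 49.7354 28.8840 10.8922 1.8987 0.0000
81.5650 71.7745 58.2852 39.6998 17.7800 3.7038 0.0000 0.0000
85.4020 77.0611 65.5691 49.7354 27.9200 7.2248 0.0000 0.0000 0.0000
88.6709 81.5650 71.7745 58.2852 39.6998 14.0930 0.0000 0.0000 0.0000 0.0000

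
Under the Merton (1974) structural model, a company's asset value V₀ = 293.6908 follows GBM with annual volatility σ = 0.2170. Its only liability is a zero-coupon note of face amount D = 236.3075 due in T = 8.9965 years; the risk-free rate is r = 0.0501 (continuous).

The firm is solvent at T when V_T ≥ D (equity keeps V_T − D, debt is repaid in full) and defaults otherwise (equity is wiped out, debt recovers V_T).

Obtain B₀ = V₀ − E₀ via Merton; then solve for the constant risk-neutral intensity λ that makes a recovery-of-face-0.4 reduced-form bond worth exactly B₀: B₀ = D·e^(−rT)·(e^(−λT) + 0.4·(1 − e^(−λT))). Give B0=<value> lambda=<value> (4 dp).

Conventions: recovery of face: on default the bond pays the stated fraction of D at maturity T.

B0=140.0882 lambda=0.0137

With assets at 293.6908 and a single debt payment of 236.3075 at 8.9965 years:
d₁ = [ln(V₀/D) + (r + σ²/2)T] / (σ√T)
   = [ln(293.6908/236.3075) + (0.0501 + 0.5·0.2170²)·8.9965] / (0.2170·√8.9965)
   = [0.217394 + 0.662543] / 0.650873 = 1.351932
d₂ = d₁ − σ√T = 1.351932 − 0.650873 = 0.701058
N(d₁) = 0.911801,  N(d₂) = 0.758367,  e^(−rT) = 0.637166
E₀ = V₀·N(d₁) − D·e^(−rT)·N(d₂)
   = 293.6908·0.911801 − 236.3075·0.637166·0.758367 = 153.602565
B₀ = V₀ − E₀ = 293.6908 − 153.602565 = 140.088235
e^(−λT) = (B₀·e^(rT)/D − 0.4)/(1 − 0.4) = (140.0882·1.569449/236.3075 − 0.4)/0.6 = 0.88400563
λ = −ln(0.88400563)/8.9965 = 0.013704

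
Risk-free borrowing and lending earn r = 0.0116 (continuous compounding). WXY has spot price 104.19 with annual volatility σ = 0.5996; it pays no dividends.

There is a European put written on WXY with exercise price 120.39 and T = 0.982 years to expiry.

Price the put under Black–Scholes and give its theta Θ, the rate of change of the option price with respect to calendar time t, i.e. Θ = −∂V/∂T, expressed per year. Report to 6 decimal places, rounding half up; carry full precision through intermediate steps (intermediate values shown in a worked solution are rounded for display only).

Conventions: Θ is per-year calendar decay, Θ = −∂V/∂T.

σ√T = 0.5996·√0.982 = 0.594179
d₁ = (ln(S/K) + (r+σ²/2)T) / (σ√T) = (ln(104.19/120.39) + (0.0116+0.5996²/2)·0.982) / 0.594179 = (-0.144520 + 0.187916) / 0.594179 = 0.073034
d₂ = d₁ − σ√T = 0.073034 − 0.594179 = -0.521145
e^{−rT} = 0.988673
N(−d₁) = 0.470890,  N(−d₂) = 0.698867
Put price V = K·e^{−rT}·N(−d₂) − S·N(−d₁) = 83.183637 − 49.061980 = 34.121657
φ(d₁) = (1/√(2π))·e^{−d₁²/2} = 0.397880
Θ = −S·φ(d₁)·σ/(2√T) + r·K·e^{−rT}·N(−d₂) = −12.541623 + 0.964930 = -11.576693

price = 34.121657
Θ = -11.576693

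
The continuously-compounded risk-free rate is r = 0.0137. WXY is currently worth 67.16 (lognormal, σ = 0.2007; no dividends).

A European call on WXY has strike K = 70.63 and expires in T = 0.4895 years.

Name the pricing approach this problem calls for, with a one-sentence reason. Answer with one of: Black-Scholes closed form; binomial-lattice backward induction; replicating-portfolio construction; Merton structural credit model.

Key observation: with WXY following a GBM at constant σ and r, the European call struck at 70.63 prices in closed form — nothing here needs a stepwise model or a balance sheet.

framework: Black-Scholes closed form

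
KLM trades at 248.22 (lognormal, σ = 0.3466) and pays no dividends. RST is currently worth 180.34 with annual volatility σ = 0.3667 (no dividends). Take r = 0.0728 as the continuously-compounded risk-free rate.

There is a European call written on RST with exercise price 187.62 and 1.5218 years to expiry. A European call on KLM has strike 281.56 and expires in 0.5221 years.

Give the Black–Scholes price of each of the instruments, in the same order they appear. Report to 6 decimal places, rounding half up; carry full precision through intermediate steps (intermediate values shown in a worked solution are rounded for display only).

price(RST call K=187.62) = 37.737631
price(KLM call K=281.56) = 16.026085

[RST call K=187.62]
σ√T = 0.3667·√1.5218 = 0.452366
d₁ = (ln(S/K) + (r+σ²/2)T) / (σ√T) = (ln(180.34/187.62) + (0.0728+0.3667²/2)·1.5218) / 0.452366 = (-0.039575 + 0.213104) / 0.452366 = 0.383605
d₂ = d₁ − σ√T = 0.383605 − 0.452366 = -0.068761
e^{−rT} = 0.895129
N(d₁) = 0.649364,  N(d₂) = 0.472590
price = S·N(d₁) − K·e^{−rT}·N(d₂) = 117.106370 − 79.368738 = 37.737631
[KLM call K=281.56]
σ√T = 0.3466·√0.5221 = 0.250441
d₁ = (ln(S/K) + (r+σ²/2)T) / (σ√T) = (ln(248.22/281.56) + (0.0728+0.3466²/2)·0.5221) / 0.250441 = (-0.126030 + 0.069369) / 0.250441 = -0.226244
d₂ = d₁ − σ√T = -0.226244 − 0.250441 = -0.476685
e^{−rT} = 0.962704
N(d₁) = 0.410506,  N(d₂) = 0.316793
price = S·N(d₁) − K·e^{−rT}·N(d₂) = 101.895708 − 85.869623 = 16.026085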